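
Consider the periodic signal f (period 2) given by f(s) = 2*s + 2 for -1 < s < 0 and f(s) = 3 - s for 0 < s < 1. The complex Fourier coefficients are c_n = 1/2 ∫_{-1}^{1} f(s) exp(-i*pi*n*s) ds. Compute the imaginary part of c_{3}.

Since f is real-valued, Im(c_{3}) = -1/2 ∫_{-1}^{1} f(s) sin(3*pi*s) ds = -b_{3}/2.
Split the integral at the breakpoints.
Integrating by parts (boundary term plus one more integral), an antiderivative of (2*s + 2) sin(3*pi*s) is -2*s*cos(3*pi*s)/(3*pi) + 2*sin(3*pi*s)/(9*pi**2) - 2*cos(3*pi*s)/(3*pi); evaluating from -1 to 0: ∫_{-1}^{0} (2*s + 2) sin(3*pi*s) ds = (-2/(3*pi)) - (0) = -2/(3*pi).
Integrating by parts (boundary term plus one more integral), an antiderivative of (3 - s) sin(3*pi*s) is s*cos(3*pi*s)/(3*pi) - sin(3*pi*s)/(9*pi**2) - cos(3*pi*s)/pi; evaluating from 0 to 1: ∫_{0}^{1} (3 - s) sin(3*pi*s) ds = (2/(3*pi)) - (-1/pi) = 5/(3*pi).
So ∫_{-1}^{1} f(s) sin(3*pi*s) ds = 1/pi.
Hence Im(c_{3}) = (-1/2)·(1/pi) = -1/(2*pi).

-1/(2*pi)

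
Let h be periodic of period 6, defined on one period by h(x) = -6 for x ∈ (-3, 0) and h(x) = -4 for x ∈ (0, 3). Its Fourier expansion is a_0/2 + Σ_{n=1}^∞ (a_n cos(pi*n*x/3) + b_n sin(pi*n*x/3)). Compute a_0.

-10

a_0 = 1/3 ∫_{-3}^{3} h(x) dx = 1/3 · (-30) = -10.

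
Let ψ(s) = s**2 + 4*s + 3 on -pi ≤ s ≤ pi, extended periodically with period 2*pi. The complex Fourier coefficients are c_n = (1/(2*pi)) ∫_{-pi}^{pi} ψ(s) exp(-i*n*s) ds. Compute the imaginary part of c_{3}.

Since ψ is real-valued, Im(c_{3}) = -(1/(2*pi)) ∫_{-pi}^{pi} ψ(s) sin(3*s) ds = -b_{3}/2.
Integrating by parts twice (tabular method), an antiderivative of (s**2 + 4*s + 3) sin(3*s) is -s**2*cos(3*s)/3 + 2*s*sin(3*s)/9 - 4*s*cos(3*s)/3 + 4*sin(3*s)/9 - 25*cos(3*s)/27; evaluating from -pi to pi: ∫_{-pi}^{pi} (s**2 + 4*s + 3) sin(3*s) ds = (25/27 + pi**2/3 + 4*pi/3) - (-4*pi/3 + 25/27 + pi**2/3) = 8*pi/3.
Hence Im(c_{3}) = (-1/(2*pi))·(8*pi/3) = -4/3.

-4/3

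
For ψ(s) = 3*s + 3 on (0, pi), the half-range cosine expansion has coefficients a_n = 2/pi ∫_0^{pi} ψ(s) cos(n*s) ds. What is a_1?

-12/pi

a_1 = 2/pi ∫_0^{pi} (3*s + 3) cos(s) ds.
Integrating by parts (boundary term plus one more integral), an antiderivative of (3*s + 3) cos(s) is 3*s*sin(s) + 3*sin(s) + 3*cos(s); evaluating from 0 to pi: ∫_{0}^{pi} (3*s + 3) cos(s) ds = (-3) - (3) = -6.
Hence a_1 = (2/pi)·(-6) = -12/pi.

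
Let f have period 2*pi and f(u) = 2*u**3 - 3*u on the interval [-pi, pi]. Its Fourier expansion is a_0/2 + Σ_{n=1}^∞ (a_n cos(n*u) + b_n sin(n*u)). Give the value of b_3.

-26/9 + 4*pi**2/3

b_3 = 1/pi ∫_{-pi}^{pi} f(u) sin(3*u) du.
f is odd and sin(3*u) is odd, so the integrand is even and b_3 = 2/pi ∫_0^{pi} f(u) sin(3*u) du.
Integrating by parts three times (tabular method), an antiderivative of (2*u**3 - 3*u) sin(3*u) is -2*u**3*cos(3*u)/3 + 2*u**2*sin(3*u)/3 + 13*u*cos(3*u)/9 - 13*sin(3*u)/27; evaluating from 0 to pi: ∫_{0}^{pi} (2*u**3 - 3*u) sin(3*u) du = (pi*(-13 + 6*pi**2)/9) - (0) = pi*(-13 + 6*pi**2)/9.
Hence b_3 = (2/pi)·(pi*(-13 + 6*pi**2)/9) = -26/9 + 4*pi**2/3.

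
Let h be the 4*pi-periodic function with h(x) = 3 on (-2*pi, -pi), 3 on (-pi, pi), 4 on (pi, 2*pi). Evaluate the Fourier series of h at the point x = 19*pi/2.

x = 19*pi/2 differs from x = 3*pi/2 by 2 full period(s), and the series is 4*pi-periodic.
h is continuous at x = 3*pi/2 with value 4, so the series converges to 4 there.

4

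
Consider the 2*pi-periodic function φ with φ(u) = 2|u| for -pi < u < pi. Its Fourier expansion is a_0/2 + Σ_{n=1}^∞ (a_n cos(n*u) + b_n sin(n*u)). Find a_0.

a_0 = 1/pi ∫_{-pi}^{pi} φ(u) du = 1/pi · (2*pi**2) = 2*pi.

2*pi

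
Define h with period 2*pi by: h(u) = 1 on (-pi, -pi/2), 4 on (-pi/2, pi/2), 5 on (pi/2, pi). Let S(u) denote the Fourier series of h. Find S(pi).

At u = pi the one-sided limits are h(pi^-) = 5 and h(pi^+) = 1.
By Dirichlet's theorem the series converges to their average, [(5) + (1)]/2 = 3.

3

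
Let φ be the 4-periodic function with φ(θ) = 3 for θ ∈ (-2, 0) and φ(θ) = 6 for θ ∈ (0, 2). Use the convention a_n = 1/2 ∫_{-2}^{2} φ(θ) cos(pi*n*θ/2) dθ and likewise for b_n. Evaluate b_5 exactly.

6/(5*pi)

b_5 = 1/2 ∫_{-2}^{2} φ(θ) sin(5*pi*θ/2) dθ.
Split the integral at the breakpoints.
Directly, an antiderivative of (3) sin(5*pi*θ/2) is -6*cos(5*pi*θ/2)/(5*pi); evaluating from -2 to 0: ∫_{-2}^{0} (3) sin(5*pi*θ/2) dθ = (-6/(5*pi)) - (6/(5*pi)) = -12/(5*pi).
Directly, an antiderivative of (6) sin(5*pi*θ/2) is -12*cos(5*pi*θ/2)/(5*pi); evaluating from 0 to 2: ∫_{0}^{2} (6) sin(5*pi*θ/2) dθ = (12/(5*pi)) - (-12/(5*pi)) = 24/(5*pi).
Summing the pieces and multiplying by (1/2) gives b_5 = 6/(5*pi).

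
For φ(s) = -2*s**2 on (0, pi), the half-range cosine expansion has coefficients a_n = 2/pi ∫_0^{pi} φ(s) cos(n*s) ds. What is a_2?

a_2 = 2/pi ∫_0^{pi} (-2*s**2) cos(2*s) ds.
Integrating by parts twice (tabular method), an antiderivative of (-2*s**2) cos(2*s) is -s**2*sin(2*s) - s*cos(2*s) + sin(2*s)/2; evaluating from 0 to pi: ∫_{0}^{pi} (-2*s**2) cos(2*s) ds = (-pi) - (0) = -pi.
Hence a_2 = (2/pi)·(-pi) = -2.

-2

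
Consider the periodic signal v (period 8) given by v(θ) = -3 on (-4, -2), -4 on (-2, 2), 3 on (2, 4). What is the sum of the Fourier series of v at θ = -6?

θ = -6 differs from θ = 2 by -1 full period(s), and the series is 8-periodic.
At θ = 2 the one-sided limits are v(2^-) = -4 and v(2^+) = 3.
By Dirichlet's theorem the series converges to their average, [(-4) + (3)]/2 = -1/2.

-1/2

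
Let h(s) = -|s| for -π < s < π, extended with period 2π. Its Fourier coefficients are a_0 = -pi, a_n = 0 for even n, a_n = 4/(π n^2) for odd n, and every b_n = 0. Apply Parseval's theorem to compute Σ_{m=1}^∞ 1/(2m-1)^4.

pi**4/96

Parseval: a_0^2/2 + Σ a_n^2 = (1/π) ∫_{-π}^{π} h(s)^2 ds = 2*pi**2/3.
Subtract a_0^2/2 = pi**2/2: Σ a_n^2 = pi**2/6.
Only odd n contribute, with a_n^2 = 16/(π^2 n^4), so Σ_{m≥1} 1/(2m-1)^4 = π^2·(pi**2/6)/16 = pi**4/96.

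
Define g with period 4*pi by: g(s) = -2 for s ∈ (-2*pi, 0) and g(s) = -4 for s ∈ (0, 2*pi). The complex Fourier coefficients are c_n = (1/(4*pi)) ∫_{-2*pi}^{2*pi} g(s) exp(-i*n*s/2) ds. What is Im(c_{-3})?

-2/(3*pi)

Since g is real-valued, Im(c_{-3}) = -(1/(4*pi)) ∫_{-2*pi}^{2*pi} g(s) sin(-3*s/2) ds = b_{3}/2.
Split the integral at the breakpoints.
Directly, an antiderivative of (-2) sin(-3*s/2) is -4*cos(3*s/2)/3; evaluating from -2*pi to 0: ∫_{-2*pi}^{0} (-2) sin(-3*s/2) ds = (-4/3) - (4/3) = -8/3.
Directly, an antiderivative of (-4) sin(-3*s/2) is -8*cos(3*s/2)/3; evaluating from 0 to 2*pi: ∫_{0}^{2*pi} (-4) sin(-3*s/2) ds = (8/3) - (-8/3) = 16/3.
So ∫_{-2*pi}^{2*pi} g(s) sin(-3*s/2) ds = 8/3.
Hence Im(c_{-3}) = (-1/(4*pi))·(8/3) = -2/(3*pi).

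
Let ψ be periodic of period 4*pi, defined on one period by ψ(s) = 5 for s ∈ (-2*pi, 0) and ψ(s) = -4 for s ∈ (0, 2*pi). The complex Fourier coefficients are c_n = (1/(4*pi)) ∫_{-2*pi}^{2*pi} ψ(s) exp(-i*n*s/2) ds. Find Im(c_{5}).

9/(5*pi)

Since ψ is real-valued, Im(c_{5}) = -(1/(4*pi)) ∫_{-2*pi}^{2*pi} ψ(s) sin(5*s/2) ds = -b_{5}/2.
Split the integral at the breakpoints.
Directly, an antiderivative of (5) sin(5*s/2) is -2*cos(5*s/2); evaluating from -2*pi to 0: ∫_{-2*pi}^{0} (5) sin(5*s/2) ds = (-2) - (2) = -4.
Directly, an antiderivative of (-4) sin(5*s/2) is 8*cos(5*s/2)/5; evaluating from 0 to 2*pi: ∫_{0}^{2*pi} (-4) sin(5*s/2) ds = (-8/5) - (8/5) = -16/5.
So ∫_{-2*pi}^{2*pi} ψ(s) sin(5*s/2) ds = -36/5.
Hence Im(c_{5}) = (-1/(4*pi))·(-36/5) = 9/(5*pi).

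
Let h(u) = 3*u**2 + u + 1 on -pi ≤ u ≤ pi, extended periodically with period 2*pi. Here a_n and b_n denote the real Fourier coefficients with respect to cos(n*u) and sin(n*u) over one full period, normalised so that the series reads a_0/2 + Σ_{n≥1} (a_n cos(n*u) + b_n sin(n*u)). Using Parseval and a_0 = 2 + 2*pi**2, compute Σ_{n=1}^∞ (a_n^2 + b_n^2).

2*pi**2*(5 + 12*pi**2)/15

Parseval: a_0^2/2 + Σ_{n≥1} (a_n^2+b_n^2) = 1/pi ∫_{-pi}^{pi} h(u)^2 du = 2 + 14*pi**2/3 + 18*pi**4/5.
Subtract a_0^2/2 = 2*(1 + pi**2)**2: Σ (a_n^2+b_n^2) = 2*pi**2*(5 + 12*pi**2)/15.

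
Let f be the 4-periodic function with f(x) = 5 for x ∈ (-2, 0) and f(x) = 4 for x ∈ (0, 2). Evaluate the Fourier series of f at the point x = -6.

x = -6 differs from x = -2 by -1 full period(s), and the series is 4-periodic.
At x = -2 the one-sided limits are f(-2^-) = 4 and f(-2^+) = 5.
By Dirichlet's theorem the series converges to their average, [(4) + (5)]/2 = 9/2.

9/2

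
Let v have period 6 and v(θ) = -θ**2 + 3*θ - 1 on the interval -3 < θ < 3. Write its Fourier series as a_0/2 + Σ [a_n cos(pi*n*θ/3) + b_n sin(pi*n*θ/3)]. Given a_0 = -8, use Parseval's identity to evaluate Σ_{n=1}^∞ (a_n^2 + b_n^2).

Parseval: a_0^2/2 + Σ_{n≥1} (a_n^2+b_n^2) = 1/3 ∫_{-3}^{3} v(θ)^2 dθ = 502/5.
Subtract a_0^2/2 = 32: Σ (a_n^2+b_n^2) = 342/5.

342/5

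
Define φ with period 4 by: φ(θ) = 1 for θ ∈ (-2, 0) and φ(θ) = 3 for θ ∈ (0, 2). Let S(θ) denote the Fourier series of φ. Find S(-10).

2

θ = -10 differs from θ = -2 by -2 full period(s), and the series is 4-periodic.
At θ = -2 the one-sided limits are φ(-2^-) = 3 and φ(-2^+) = 1.
By Dirichlet's theorem the series converges to their average, [(3) + (1)]/2 = 2.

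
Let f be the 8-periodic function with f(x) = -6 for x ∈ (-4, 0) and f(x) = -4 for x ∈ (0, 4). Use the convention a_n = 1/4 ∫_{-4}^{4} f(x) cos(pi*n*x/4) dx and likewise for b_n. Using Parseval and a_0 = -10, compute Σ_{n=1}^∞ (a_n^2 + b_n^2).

2

Parseval: a_0^2/2 + Σ_{n≥1} (a_n^2+b_n^2) = 1/4 ∫_{-4}^{4} f(x)^2 dx = 52.
Subtract a_0^2/2 = 50: Σ (a_n^2+b_n^2) = 2.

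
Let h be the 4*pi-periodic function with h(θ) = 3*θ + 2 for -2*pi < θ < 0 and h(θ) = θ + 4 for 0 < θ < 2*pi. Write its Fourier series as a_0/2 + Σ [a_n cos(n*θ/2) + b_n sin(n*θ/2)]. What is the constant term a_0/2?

a_0 = (1/(2*pi)) ∫_{-2*pi}^{2*pi} h(θ) dθ = (1/(2*pi)) · (4*pi*(3 - pi)) = 6 - 2*pi.
So the constant term a_0/2 = 3 - pi.

3 - pi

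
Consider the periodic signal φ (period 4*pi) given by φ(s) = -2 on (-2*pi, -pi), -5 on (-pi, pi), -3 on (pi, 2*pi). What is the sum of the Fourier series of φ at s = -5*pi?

-7/2

s = -5*pi differs from s = -pi by -1 full period(s), and the series is 4*pi-periodic.
At s = -pi the one-sided limits are φ(-pi^-) = -2 and φ(-pi^+) = -5.
By Dirichlet's theorem the series converges to their average, [(-2) + (-5)]/2 = -7/2.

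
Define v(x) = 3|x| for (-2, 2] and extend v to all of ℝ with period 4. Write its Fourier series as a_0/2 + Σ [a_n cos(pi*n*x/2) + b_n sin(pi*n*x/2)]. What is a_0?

6

a_0 = 1/2 ∫_{-2}^{2} v(x) dx = 1/2 · (12) = 6.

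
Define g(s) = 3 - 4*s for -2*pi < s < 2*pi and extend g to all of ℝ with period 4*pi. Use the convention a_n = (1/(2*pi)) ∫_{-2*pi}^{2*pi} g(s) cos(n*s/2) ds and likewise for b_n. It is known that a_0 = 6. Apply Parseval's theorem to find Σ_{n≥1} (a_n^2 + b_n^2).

Parseval: a_0^2/2 + Σ_{n≥1} (a_n^2+b_n^2) = (1/(2*pi)) ∫_{-2*pi}^{2*pi} g(s)^2 ds = 18 + 128*pi**2/3.
Subtract a_0^2/2 = 18: Σ (a_n^2+b_n^2) = 128*pi**2/3.

128*pi**2/3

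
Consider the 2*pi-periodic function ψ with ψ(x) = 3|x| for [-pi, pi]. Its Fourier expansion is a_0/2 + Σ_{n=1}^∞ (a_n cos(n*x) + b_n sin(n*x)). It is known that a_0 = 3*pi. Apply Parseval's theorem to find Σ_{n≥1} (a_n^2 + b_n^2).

3*pi**2/2

Parseval: a_0^2/2 + Σ_{n≥1} (a_n^2+b_n^2) = 1/pi ∫_{-pi}^{pi} ψ(x)^2 dx = 6*pi**2.
Subtract a_0^2/2 = 9*pi**2/2: Σ (a_n^2+b_n^2) = 3*pi**2/2.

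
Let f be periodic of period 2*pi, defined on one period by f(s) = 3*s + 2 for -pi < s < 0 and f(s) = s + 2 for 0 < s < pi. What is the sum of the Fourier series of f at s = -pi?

2 - pi

s = -pi differs from s = pi by -1 full period(s), and the series is 2*pi-periodic.
At s = pi the one-sided limits are f(pi^-) = 2 + pi and f(pi^+) = 2 - 3*pi.
By Dirichlet's theorem the series converges to their average, [(2 + pi) + (2 - 3*pi)]/2 = 2 - pi.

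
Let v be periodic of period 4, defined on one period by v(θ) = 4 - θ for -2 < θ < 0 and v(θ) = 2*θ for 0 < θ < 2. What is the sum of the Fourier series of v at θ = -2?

θ = -2 differs from θ = 2 by -1 full period(s), and the series is 4-periodic.
At θ = 2 the one-sided limits are v(2^-) = 4 and v(2^+) = 6.
By Dirichlet's theorem the series converges to their average, [(4) + (6)]/2 = 5.

5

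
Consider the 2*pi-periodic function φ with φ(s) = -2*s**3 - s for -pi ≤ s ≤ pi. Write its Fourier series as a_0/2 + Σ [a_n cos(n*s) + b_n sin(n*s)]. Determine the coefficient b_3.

2/9 - 4*pi**2/3

b_3 = 1/pi ∫_{-pi}^{pi} φ(s) sin(3*s) ds.
φ is odd and sin(3*s) is odd, so the integrand is even and b_3 = 2/pi ∫_0^{pi} φ(s) sin(3*s) ds.
Integrating by parts three times (tabular method), an antiderivative of (-2*s**3 - s) sin(3*s) is 2*s**3*cos(3*s)/3 - 2*s**2*sin(3*s)/3 - s*cos(3*s)/9 + sin(3*s)/27; evaluating from 0 to pi: ∫_{0}^{pi} (-2*s**3 - s) sin(3*s) ds = (pi*(1 - 6*pi**2)/9) - (0) = pi*(1 - 6*pi**2)/9.
Hence b_3 = (2/pi)·(pi*(1 - 6*pi**2)/9) = 2/9 - 4*pi**2/3.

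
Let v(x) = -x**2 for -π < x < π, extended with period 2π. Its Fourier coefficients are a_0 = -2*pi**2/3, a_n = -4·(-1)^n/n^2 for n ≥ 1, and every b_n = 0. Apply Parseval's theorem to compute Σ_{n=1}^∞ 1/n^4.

pi**4/90

Parseval: a_0^2/2 + Σ a_n^2 = (1/π) ∫_{-π}^{π} v(x)^2 dx = 2*pi**4/5.
Subtract a_0^2/2 = 2*pi**4/9: Σ a_n^2 = 8*pi**4/45.
Since a_n^2 = 16/n^4, Σ 1/n^4 = pi**4/90.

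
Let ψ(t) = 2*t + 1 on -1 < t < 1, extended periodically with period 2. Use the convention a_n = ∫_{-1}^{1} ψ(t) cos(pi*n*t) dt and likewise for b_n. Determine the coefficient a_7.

a_7 = ∫_{-1}^{1} ψ(t) cos(7*pi*t) dt.
Integrating by parts (boundary term plus one more integral), an antiderivative of (2*t + 1) cos(7*pi*t) is 2*t*sin(7*pi*t)/(7*pi) + sin(7*pi*t)/(7*pi) + 2*cos(7*pi*t)/(49*pi**2); evaluating from -1 to 1: ∫_{-1}^{1} (2*t + 1) cos(7*pi*t) dt = (-2/(49*pi**2)) - (-2/(49*pi**2)) = 0.
Hence a_7 = 0.

0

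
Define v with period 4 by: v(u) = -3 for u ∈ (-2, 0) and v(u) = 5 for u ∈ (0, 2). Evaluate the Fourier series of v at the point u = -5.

-3

u = -5 differs from u = -1 by -1 full period(s), and the series is 4-periodic.
v is continuous at u = -1 with value -3, so the series converges to -3 there.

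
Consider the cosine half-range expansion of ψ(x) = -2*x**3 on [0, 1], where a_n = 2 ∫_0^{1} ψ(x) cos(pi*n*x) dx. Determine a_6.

-1/(3*pi**2)

a_6 = 2 ∫_0^{1} (-2*x**3) cos(6*pi*x) dx.
Integrating by parts three times (tabular method), an antiderivative of (-2*x**3) cos(6*pi*x) is -x**3*sin(6*pi*x)/(3*pi) - x**2*cos(6*pi*x)/(6*pi**2) + x*sin(6*pi*x)/(18*pi**3) + cos(6*pi*x)/(108*pi**4); evaluating from 0 to 1: ∫_{0}^{1} (-2*x**3) cos(6*pi*x) dx = ((1 - 18*pi**2)/(108*pi**4)) - (1/(108*pi**4)) = -1/(6*pi**2).
Hence a_6 = 2·(-1/(6*pi**2)) = -1/(3*pi**2).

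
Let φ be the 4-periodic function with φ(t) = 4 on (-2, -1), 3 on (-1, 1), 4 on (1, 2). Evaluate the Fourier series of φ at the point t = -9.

7/2

t = -9 differs from t = -1 by -2 full period(s), and the series is 4-periodic.
At t = -1 the one-sided limits are φ(-1^-) = 4 and φ(-1^+) = 3.
By Dirichlet's theorem the series converges to their average, [(4) + (3)]/2 = 7/2.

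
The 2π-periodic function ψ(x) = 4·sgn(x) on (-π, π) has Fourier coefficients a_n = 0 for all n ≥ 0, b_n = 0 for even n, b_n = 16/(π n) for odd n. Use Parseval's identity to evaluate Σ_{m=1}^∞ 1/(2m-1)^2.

pi**2/8

Parseval: Σ b_n^2 = (1/π) ∫_{-π}^{π} ψ(x)^2 dx = 32.
Only odd n contribute, with b_n^2 = 256/(π^2 n^2), so Σ_{m≥1} 1/(2m-1)^2 = π^2·(32)/256 = pi**2/8.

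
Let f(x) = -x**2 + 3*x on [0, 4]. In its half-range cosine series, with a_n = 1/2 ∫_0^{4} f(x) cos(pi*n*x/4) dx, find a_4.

a_4 = 1/2 ∫_0^{4} (-x**2 + 3*x) cos(pi*x) dx.
Integrating by parts twice (tabular method), an antiderivative of (-x**2 + 3*x) cos(pi*x) is -x**2*sin(pi*x)/pi + 3*x*sin(pi*x)/pi - 2*x*cos(pi*x)/pi**2 + 2*sin(pi*x)/pi**3 + 3*cos(pi*x)/pi**2; evaluating from 0 to 4: ∫_{0}^{4} (-x**2 + 3*x) cos(pi*x) dx = (-5/pi**2) - (3/pi**2) = -8/pi**2.
Hence a_4 = (1/2)·(-8/pi**2) = -4/pi**2.

-4/pi**2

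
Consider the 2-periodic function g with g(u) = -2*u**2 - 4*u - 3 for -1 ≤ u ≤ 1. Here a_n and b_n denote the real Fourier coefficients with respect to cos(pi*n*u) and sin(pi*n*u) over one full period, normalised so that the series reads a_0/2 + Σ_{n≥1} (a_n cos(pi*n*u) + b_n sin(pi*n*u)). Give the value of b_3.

b_3 = ∫_{-1}^{1} g(u) sin(3*pi*u) du.
Integrating by parts twice (tabular method), an antiderivative of (-2*u**2 - 4*u - 3) sin(3*pi*u) is 2*u**2*cos(3*pi*u)/(3*pi) - 4*u*sin(3*pi*u)/(9*pi**2) + 4*u*cos(3*pi*u)/(3*pi) - 4*sin(3*pi*u)/(9*pi**2) - 4*cos(3*pi*u)/(27*pi**3) + cos(3*pi*u)/pi; evaluating from -1 to 1: ∫_{-1}^{1} (-2*u**2 - 4*u - 3) sin(3*pi*u) du = (-3/pi + 4/(27*pi**3)) - ((4 - 9*pi**2)/(27*pi**3)) = -8/(3*pi).
Hence b_3 = -8/(3*pi).

-8/(3*pi)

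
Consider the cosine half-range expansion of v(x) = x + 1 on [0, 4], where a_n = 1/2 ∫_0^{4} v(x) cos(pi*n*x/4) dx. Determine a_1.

a_1 = 1/2 ∫_0^{4} (x + 1) cos(pi*x/4) dx.
Integrating by parts (boundary term plus one more integral), an antiderivative of (x + 1) cos(pi*x/4) is 4*x*sin(pi*x/4)/pi + 4*sin(pi*x/4)/pi + 16*cos(pi*x/4)/pi**2; evaluating from 0 to 4: ∫_{0}^{4} (x + 1) cos(pi*x/4) dx = (-16/pi**2) - (16/pi**2) = -32/pi**2.
Hence a_1 = (1/2)·(-32/pi**2) = -16/pi**2.

-16/pi**2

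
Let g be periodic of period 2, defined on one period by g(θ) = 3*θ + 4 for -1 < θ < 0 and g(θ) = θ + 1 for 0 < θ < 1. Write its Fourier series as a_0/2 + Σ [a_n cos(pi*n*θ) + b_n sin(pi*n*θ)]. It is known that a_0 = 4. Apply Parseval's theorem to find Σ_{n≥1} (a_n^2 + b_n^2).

Parseval: a_0^2/2 + Σ_{n≥1} (a_n^2+b_n^2) = ∫_{-1}^{1} g(θ)^2 dθ = 28/3.
Subtract a_0^2/2 = 8: Σ (a_n^2+b_n^2) = 4/3.

4/3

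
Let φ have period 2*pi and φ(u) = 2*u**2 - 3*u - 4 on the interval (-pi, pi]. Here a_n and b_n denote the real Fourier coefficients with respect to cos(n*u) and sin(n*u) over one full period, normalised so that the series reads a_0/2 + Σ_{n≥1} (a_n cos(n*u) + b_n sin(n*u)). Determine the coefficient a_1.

a_1 = 1/pi ∫_{-pi}^{pi} φ(u) cos(u) du.
Integrating by parts twice (tabular method), an antiderivative of (2*u**2 - 3*u - 4) cos(u) is 2*u**2*sin(u) - 3*u*sin(u) + 4*u*cos(u) - 8*sin(u) - 3*cos(u); evaluating from -pi to pi: ∫_{-pi}^{pi} (2*u**2 - 3*u - 4) cos(u) du = (3 - 4*pi) - (3 + 4*pi) = -8*pi.
Hence a_1 = (1/pi)·(-8*pi) = -8.

-8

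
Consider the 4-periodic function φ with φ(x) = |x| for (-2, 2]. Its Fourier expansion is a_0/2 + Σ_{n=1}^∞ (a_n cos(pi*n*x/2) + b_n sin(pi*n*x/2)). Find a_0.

a_0 = 1/2 ∫_{-2}^{2} φ(x) dx = 1/2 · (4) = 2.

2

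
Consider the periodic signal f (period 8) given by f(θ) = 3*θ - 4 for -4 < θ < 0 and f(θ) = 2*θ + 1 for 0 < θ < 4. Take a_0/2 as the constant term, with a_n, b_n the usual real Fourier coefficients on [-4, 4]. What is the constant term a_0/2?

-5/2

a_0 = 1/4 ∫_{-4}^{4} f(θ) dθ = 1/4 · (-20) = -5.
So the constant term a_0/2 = -5/2.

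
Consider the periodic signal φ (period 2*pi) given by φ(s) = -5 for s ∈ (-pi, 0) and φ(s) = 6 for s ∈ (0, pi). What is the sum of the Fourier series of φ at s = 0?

1/2

At s = 0 the one-sided limits are φ(0^-) = -5 and φ(0^+) = 6.
By Dirichlet's theorem the series converges to their average, [(-5) + (6)]/2 = 1/2.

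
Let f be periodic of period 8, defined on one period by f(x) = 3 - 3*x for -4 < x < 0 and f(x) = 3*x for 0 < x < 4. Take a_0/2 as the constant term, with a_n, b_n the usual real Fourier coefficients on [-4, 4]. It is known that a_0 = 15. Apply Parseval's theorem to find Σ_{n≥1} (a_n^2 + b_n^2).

Parseval: a_0^2/2 + Σ_{n≥1} (a_n^2+b_n^2) = 1/4 ∫_{-4}^{4} f(x)^2 dx = 141.
Subtract a_0^2/2 = 225/2: Σ (a_n^2+b_n^2) = 57/2.

57/2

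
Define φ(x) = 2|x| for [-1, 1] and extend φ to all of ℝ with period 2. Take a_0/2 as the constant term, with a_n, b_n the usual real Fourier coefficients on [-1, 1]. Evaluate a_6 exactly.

a_6 = ∫_{-1}^{1} φ(x) cos(6*pi*x) dx.
φ is even and cos(6*pi*x) is even, so the integrand is even and a_6 = 2 ∫_0^{1} φ(x) cos(6*pi*x) dx.
Integrating by parts (boundary term plus one more integral), an antiderivative of (2*x) cos(6*pi*x) is x*sin(6*pi*x)/(3*pi) + cos(6*pi*x)/(18*pi**2); evaluating from 0 to 1: ∫_{0}^{1} (2*x) cos(6*pi*x) dx = (1/(18*pi**2)) - (1/(18*pi**2)) = 0.
Hence a_6 = 2·(0) = 0.

0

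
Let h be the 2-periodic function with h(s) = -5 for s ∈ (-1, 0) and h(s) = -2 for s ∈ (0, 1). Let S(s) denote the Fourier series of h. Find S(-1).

At s = -1 the one-sided limits are h(-1^-) = -2 and h(-1^+) = -5.
By Dirichlet's theorem the series converges to their average, [(-2) + (-5)]/2 = -7/2.

-7/2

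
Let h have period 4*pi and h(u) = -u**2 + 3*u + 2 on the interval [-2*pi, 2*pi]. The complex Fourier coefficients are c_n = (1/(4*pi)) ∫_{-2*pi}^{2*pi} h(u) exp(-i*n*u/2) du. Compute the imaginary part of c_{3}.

-2

Since h is real-valued, Im(c_{3}) = -(1/(4*pi)) ∫_{-2*pi}^{2*pi} h(u) sin(3*u/2) du = -b_{3}/2.
Integrating by parts twice (tabular method), an antiderivative of (-u**2 + 3*u + 2) sin(3*u/2) is 2*u**2*cos(3*u/2)/3 - 8*u*sin(3*u/2)/9 - 2*u*cos(3*u/2) + 4*sin(3*u/2)/3 - 52*cos(3*u/2)/27; evaluating from -2*pi to 2*pi: ∫_{-2*pi}^{2*pi} (-u**2 + 3*u + 2) sin(3*u/2) du = (-8*pi**2/3 + 52/27 + 4*pi) - (-8*pi**2/3 - 4*pi + 52/27) = 8*pi.
Hence Im(c_{3}) = (-1/(4*pi))·(8*pi) = -2.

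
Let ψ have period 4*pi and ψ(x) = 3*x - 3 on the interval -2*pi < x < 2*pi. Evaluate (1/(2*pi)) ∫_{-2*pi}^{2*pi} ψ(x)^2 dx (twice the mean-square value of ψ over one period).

(1/(2*pi)) ∫_{-2*pi}^{2*pi} ψ(x)^2 dx = (1/(2*pi)) · (36*pi + 48*pi**3) = 18 + 24*pi**2.

18 + 24*pi**2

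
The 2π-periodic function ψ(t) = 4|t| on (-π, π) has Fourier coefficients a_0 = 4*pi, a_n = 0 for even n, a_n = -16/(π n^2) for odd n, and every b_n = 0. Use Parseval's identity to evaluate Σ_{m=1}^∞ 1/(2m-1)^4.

Parseval: a_0^2/2 + Σ a_n^2 = (1/π) ∫_{-π}^{π} ψ(t)^2 dt = 32*pi**2/3.
Subtract a_0^2/2 = 8*pi**2: Σ a_n^2 = 8*pi**2/3.
Only odd n contribute, with a_n^2 = 256/(π^2 n^4), so Σ_{m≥1} 1/(2m-1)^4 = π^2·(8*pi**2/3)/256 = pi**4/96.

pi**4/96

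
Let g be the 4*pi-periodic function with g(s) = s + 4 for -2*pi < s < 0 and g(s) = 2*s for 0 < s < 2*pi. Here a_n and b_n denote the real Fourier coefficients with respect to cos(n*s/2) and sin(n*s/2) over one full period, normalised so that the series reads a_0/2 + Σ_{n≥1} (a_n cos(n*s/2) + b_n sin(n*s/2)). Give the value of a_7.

a_7 = (1/(2*pi)) ∫_{-2*pi}^{2*pi} g(s) cos(7*s/2) ds.
Split the integral at the breakpoints.
Integrating by parts (boundary term plus one more integral), an antiderivative of (s + 4) cos(7*s/2) is 2*s*sin(7*s/2)/7 + 8*sin(7*s/2)/7 + 4*cos(7*s/2)/49; evaluating from -2*pi to 0: ∫_{-2*pi}^{0} (s + 4) cos(7*s/2) ds = (4/49) - (-4/49) = 8/49.
Integrating by parts (boundary term plus one more integral), an antiderivative of (2*s) cos(7*s/2) is 4*s*sin(7*s/2)/7 + 8*cos(7*s/2)/49; evaluating from 0 to 2*pi: ∫_{0}^{2*pi} (2*s) cos(7*s/2) ds = (-8/49) - (8/49) = -16/49.
Summing the pieces and multiplying by (1/(2*pi)) gives a_7 = -4/(49*pi).

-4/(49*pi)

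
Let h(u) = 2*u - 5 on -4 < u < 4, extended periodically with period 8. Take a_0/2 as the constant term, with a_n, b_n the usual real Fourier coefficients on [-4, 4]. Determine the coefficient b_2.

-8/pi

b_2 = 1/4 ∫_{-4}^{4} h(u) sin(pi*u/2) du.
Integrating by parts (boundary term plus one more integral), an antiderivative of (2*u - 5) sin(pi*u/2) is -4*u*cos(pi*u/2)/pi + 8*sin(pi*u/2)/pi**2 + 10*cos(pi*u/2)/pi; evaluating from -4 to 4: ∫_{-4}^{4} (2*u - 5) sin(pi*u/2) du = (-6/pi) - (26/pi) = -32/pi.
Hence b_2 = (1/4)·(-32/pi) = -8/pi.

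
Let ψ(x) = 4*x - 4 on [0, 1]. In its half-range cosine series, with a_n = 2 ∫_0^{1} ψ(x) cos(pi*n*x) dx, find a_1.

-16/pi**2

a_1 = 2 ∫_0^{1} (4*x - 4) cos(pi*x) dx.
Integrating by parts (boundary term plus one more integral), an antiderivative of (4*x - 4) cos(pi*x) is 4*x*sin(pi*x)/pi - 4*sin(pi*x)/pi + 4*cos(pi*x)/pi**2; evaluating from 0 to 1: ∫_{0}^{1} (4*x - 4) cos(pi*x) dx = (-4/pi**2) - (4/pi**2) = -8/pi**2.
Hence a_1 = 2·(-8/pi**2) = -16/pi**2.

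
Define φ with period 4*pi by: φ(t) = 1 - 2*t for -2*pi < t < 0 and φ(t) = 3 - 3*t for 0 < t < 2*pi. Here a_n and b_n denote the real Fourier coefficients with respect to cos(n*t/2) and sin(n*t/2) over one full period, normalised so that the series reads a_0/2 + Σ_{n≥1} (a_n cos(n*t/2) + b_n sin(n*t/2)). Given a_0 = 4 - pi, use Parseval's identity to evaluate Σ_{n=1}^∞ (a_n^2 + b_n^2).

Parseval: a_0^2/2 + Σ_{n≥1} (a_n^2+b_n^2) = (1/(2*pi)) ∫_{-2*pi}^{2*pi} φ(t)^2 dt = -14*pi + 10 + 52*pi**2/3.
Subtract a_0^2/2 = (4 - pi)**2/2: Σ (a_n^2+b_n^2) = -10*pi + 2 + 101*pi**2/6.

-10*pi + 2 + 101*pi**2/6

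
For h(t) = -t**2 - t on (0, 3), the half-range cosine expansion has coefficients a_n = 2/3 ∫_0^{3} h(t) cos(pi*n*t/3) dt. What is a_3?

16/(3*pi**2)

a_3 = 2/3 ∫_0^{3} (-t**2 - t) cos(pi*t) dt.
Integrating by parts twice (tabular method), an antiderivative of (-t**2 - t) cos(pi*t) is -t**2*sin(pi*t)/pi - t*sin(pi*t)/pi - 2*t*cos(pi*t)/pi**2 + 2*sin(pi*t)/pi**3 - cos(pi*t)/pi**2; evaluating from 0 to 3: ∫_{0}^{3} (-t**2 - t) cos(pi*t) dt = (7/pi**2) - (-1/pi**2) = 8/pi**2.
Hence a_3 = (2/3)·(8/pi**2) = 16/(3*pi**2).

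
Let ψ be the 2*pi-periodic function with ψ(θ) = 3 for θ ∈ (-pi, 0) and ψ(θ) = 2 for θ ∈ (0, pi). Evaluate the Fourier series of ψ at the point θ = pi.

At θ = pi the one-sided limits are ψ(pi^-) = 2 and ψ(pi^+) = 3.
By Dirichlet's theorem the series converges to their average, [(2) + (3)]/2 = 5/2.

5/2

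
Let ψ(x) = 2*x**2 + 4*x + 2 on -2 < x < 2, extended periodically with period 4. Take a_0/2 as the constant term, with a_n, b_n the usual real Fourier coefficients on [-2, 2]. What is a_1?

-32/pi**2

a_1 = 1/2 ∫_{-2}^{2} ψ(x) cos(pi*x/2) dx.
Integrating by parts twice (tabular method), an antiderivative of (2*x**2 + 4*x + 2) cos(pi*x/2) is 4*x**2*sin(pi*x/2)/pi + 8*x*sin(pi*x/2)/pi + 16*x*cos(pi*x/2)/pi**2 - 32*sin(pi*x/2)/pi**3 + 4*sin(pi*x/2)/pi + 16*cos(pi*x/2)/pi**2; evaluating from -2 to 2: ∫_{-2}^{2} (2*x**2 + 4*x + 2) cos(pi*x/2) dx = (-48/pi**2) - (16/pi**2) = -64/pi**2.
Hence a_1 = (1/2)·(-64/pi**2) = -32/pi**2.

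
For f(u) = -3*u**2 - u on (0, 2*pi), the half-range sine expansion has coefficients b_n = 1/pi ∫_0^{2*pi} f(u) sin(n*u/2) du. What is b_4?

b_4 = 1/pi ∫_0^{2*pi} (-3*u**2 - u) sin(2*u) du.
Integrating by parts twice (tabular method), an antiderivative of (-3*u**2 - u) sin(2*u) is 3*u**2*cos(2*u)/2 - 3*u*sin(2*u)/2 + u*cos(2*u)/2 - sin(2*u)/4 - 3*cos(2*u)/4; evaluating from 0 to 2*pi: ∫_{0}^{2*pi} (-3*u**2 - u) sin(2*u) du = (-3/4 + pi + 6*pi**2) - (-3/4) = pi*(1 + 6*pi).
Hence b_4 = (1/pi)·(pi*(1 + 6*pi)) = 1 + 6*pi.

1 + 6*pi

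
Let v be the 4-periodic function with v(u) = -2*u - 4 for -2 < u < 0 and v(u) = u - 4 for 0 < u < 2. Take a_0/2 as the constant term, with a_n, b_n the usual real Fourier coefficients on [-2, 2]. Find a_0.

a_0 = 1/2 ∫_{-2}^{2} v(u) du = 1/2 · (-10) = -5.

-5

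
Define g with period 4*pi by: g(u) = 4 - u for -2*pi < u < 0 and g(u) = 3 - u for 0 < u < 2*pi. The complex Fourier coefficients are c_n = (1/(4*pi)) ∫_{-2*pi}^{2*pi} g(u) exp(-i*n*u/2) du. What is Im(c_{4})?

-1/2

Since g is real-valued, Im(c_{4}) = -(1/(4*pi)) ∫_{-2*pi}^{2*pi} g(u) sin(2*u) du = -b_{4}/2.
Split the integral at the breakpoints.
Integrating by parts (boundary term plus one more integral), an antiderivative of (4 - u) sin(2*u) is u*cos(2*u)/2 - sin(2*u)/4 - 2*cos(2*u); evaluating from -2*pi to 0: ∫_{-2*pi}^{0} (4 - u) sin(2*u) du = (-2) - (-pi - 2) = pi.
Integrating by parts (boundary term plus one more integral), an antiderivative of (3 - u) sin(2*u) is u*cos(2*u)/2 - sin(2*u)/4 - 3*cos(2*u)/2; evaluating from 0 to 2*pi: ∫_{0}^{2*pi} (3 - u) sin(2*u) du = (-3/2 + pi) - (-3/2) = pi.
So ∫_{-2*pi}^{2*pi} g(u) sin(2*u) du = 2*pi.
Hence Im(c_{4}) = (-1/(4*pi))·(2*pi) = -1/2.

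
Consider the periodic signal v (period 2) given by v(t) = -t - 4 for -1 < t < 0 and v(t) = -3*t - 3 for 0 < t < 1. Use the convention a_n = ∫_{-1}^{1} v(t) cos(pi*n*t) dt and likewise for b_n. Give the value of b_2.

b_2 = ∫_{-1}^{1} v(t) sin(2*pi*t) dt.
Split the integral at the breakpoints.
Integrating by parts (boundary term plus one more integral), an antiderivative of (-t - 4) sin(2*pi*t) is t*cos(2*pi*t)/(2*pi) - sin(2*pi*t)/(4*pi**2) + 2*cos(2*pi*t)/pi; evaluating from -1 to 0: ∫_{-1}^{0} (-t - 4) sin(2*pi*t) dt = (2/pi) - (3/(2*pi)) = 1/(2*pi).
Integrating by parts (boundary term plus one more integral), an antiderivative of (-3*t - 3) sin(2*pi*t) is 3*t*cos(2*pi*t)/(2*pi) - 3*sin(2*pi*t)/(4*pi**2) + 3*cos(2*pi*t)/(2*pi); evaluating from 0 to 1: ∫_{0}^{1} (-3*t - 3) sin(2*pi*t) dt = (3/pi) - (3/(2*pi)) = 3/(2*pi).
Summing the pieces gives b_2 = 2/pi.

2/pi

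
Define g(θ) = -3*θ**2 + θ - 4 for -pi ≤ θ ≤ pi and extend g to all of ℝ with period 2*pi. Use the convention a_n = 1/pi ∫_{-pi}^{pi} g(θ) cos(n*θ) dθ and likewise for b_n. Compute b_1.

b_1 = 1/pi ∫_{-pi}^{pi} g(θ) sin(θ) dθ.
Integrating by parts twice (tabular method), an antiderivative of (-3*θ**2 + θ - 4) sin(θ) is 3*θ**2*cos(θ) - 6*θ*sin(θ) - θ*cos(θ) + sin(θ) - 2*cos(θ); evaluating from -pi to pi: ∫_{-pi}^{pi} (-3*θ**2 + θ - 4) sin(θ) dθ = (-3*pi**2 + 2 + pi) - (-3*pi**2 - pi + 2) = 2*pi.
Hence b_1 = (1/pi)·(2*pi) = 2.

2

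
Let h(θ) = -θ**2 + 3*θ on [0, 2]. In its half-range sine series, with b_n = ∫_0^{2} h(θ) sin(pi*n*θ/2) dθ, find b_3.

4*(8 + 9*pi**2)/(27*pi**3)

b_3 = ∫_0^{2} (-θ**2 + 3*θ) sin(3*pi*θ/2) dθ.
Integrating by parts twice (tabular method), an antiderivative of (-θ**2 + 3*θ) sin(3*pi*θ/2) is 2*θ**2*cos(3*pi*θ/2)/(3*pi) - 8*θ*sin(3*pi*θ/2)/(9*pi**2) - 2*θ*cos(3*pi*θ/2)/pi + 4*sin(3*pi*θ/2)/(3*pi**2) - 16*cos(3*pi*θ/2)/(27*pi**3); evaluating from 0 to 2: ∫_{0}^{2} (-θ**2 + 3*θ) sin(3*pi*θ/2) dθ = (4*(4 + 9*pi**2)/(27*pi**3)) - (-16/(27*pi**3)) = 4*(8 + 9*pi**2)/(27*pi**3).
Hence b_3 = 4*(8 + 9*pi**2)/(27*pi**3).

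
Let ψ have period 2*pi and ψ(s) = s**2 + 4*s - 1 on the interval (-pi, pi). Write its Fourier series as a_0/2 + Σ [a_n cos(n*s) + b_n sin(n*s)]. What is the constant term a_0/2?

-1 + pi**2/3

a_0 = 1/pi ∫_{-pi}^{pi} ψ(s) ds = 1/pi · (2*pi*(-3 + pi**2)/3) = -2 + 2*pi**2/3.
So the constant term a_0/2 = -1 + pi**2/3.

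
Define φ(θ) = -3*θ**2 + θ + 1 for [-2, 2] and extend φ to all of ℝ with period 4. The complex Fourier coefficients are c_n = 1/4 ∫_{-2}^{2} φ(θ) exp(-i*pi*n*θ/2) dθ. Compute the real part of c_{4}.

-3/(2*pi**2)

Since φ is real-valued, Re(c_{4}) = 1/4 ∫_{-2}^{2} φ(θ) cos(2*pi*θ) dθ = a_{4}/2.
Integrating by parts twice (tabular method), an antiderivative of (-3*θ**2 + θ + 1) cos(2*pi*θ) is -3*θ**2*sin(2*pi*θ)/(2*pi) + θ*sin(2*pi*θ)/(2*pi) - 3*θ*cos(2*pi*θ)/(2*pi**2) + 3*sin(2*pi*θ)/(4*pi**3) + sin(2*pi*θ)/(2*pi) + cos(2*pi*θ)/(4*pi**2); evaluating from -2 to 2: ∫_{-2}^{2} (-3*θ**2 + θ + 1) cos(2*pi*θ) dθ = (-11/(4*pi**2)) - (13/(4*pi**2)) = -6/pi**2.
Hence Re(c_{4}) = (1/4)·(-6/pi**2) = -3/(2*pi**2).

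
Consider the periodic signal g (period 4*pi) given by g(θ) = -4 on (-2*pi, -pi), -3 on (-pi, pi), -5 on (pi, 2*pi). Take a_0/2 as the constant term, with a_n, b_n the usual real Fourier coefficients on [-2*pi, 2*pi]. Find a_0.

-15/2

a_0 = (1/(2*pi)) ∫_{-2*pi}^{2*pi} g(θ) dθ = (1/(2*pi)) · (-15*pi) = -15/2.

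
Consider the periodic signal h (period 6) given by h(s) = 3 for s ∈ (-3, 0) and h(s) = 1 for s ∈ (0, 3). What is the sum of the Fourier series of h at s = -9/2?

s = -9/2 differs from s = 3/2 by -1 full period(s), and the series is 6-periodic.
h is continuous at s = 3/2 with value 1, so the series converges to 1 there.

1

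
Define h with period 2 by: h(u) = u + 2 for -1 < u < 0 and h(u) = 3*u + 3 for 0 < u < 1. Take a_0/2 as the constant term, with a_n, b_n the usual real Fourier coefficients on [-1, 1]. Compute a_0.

a_0 = ∫_{-1}^{1} h(u) du = 6.

6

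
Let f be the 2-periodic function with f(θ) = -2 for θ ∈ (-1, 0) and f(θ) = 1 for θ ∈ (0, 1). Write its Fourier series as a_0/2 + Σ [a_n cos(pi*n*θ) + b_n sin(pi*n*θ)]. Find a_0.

-1

a_0 = ∫_{-1}^{1} f(θ) dθ = -1.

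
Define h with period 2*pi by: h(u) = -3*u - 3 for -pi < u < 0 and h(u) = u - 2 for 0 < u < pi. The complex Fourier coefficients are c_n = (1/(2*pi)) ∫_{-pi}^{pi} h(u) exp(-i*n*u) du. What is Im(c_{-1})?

Since h is real-valued, Im(c_{-1}) = -(1/(2*pi)) ∫_{-pi}^{pi} h(u) sin(-u) du = b_{1}/2.
Split the integral at the breakpoints.
Integrating by parts (boundary term plus one more integral), an antiderivative of (-3*u - 3) sin(-u) is -3*u*cos(u) + 3*sin(u) - 3*cos(u); evaluating from -pi to 0: ∫_{-pi}^{0} (-3*u - 3) sin(-u) du = (-3) - (3 - 3*pi) = -6 + 3*pi.
Integrating by parts (boundary term plus one more integral), an antiderivative of (u - 2) sin(-u) is u*cos(u) - sin(u) - 2*cos(u); evaluating from 0 to pi: ∫_{0}^{pi} (u - 2) sin(-u) du = (2 - pi) - (-2) = 4 - pi.
So ∫_{-pi}^{pi} h(u) sin(-u) du = -2 + 2*pi.
Hence Im(c_{-1}) = (-1/(2*pi))·(-2 + 2*pi) = (1 - pi)/pi.

(1 - pi)/pi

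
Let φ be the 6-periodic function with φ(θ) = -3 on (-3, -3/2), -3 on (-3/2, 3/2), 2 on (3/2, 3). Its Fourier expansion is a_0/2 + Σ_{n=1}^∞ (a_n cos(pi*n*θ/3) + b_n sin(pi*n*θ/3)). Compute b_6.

b_6 = 1/3 ∫_{-3}^{3} φ(θ) sin(2*pi*θ) dθ.
Split the integral at the breakpoints.
Directly, an antiderivative of (-3) sin(2*pi*θ) is 3*cos(2*pi*θ)/(2*pi); evaluating from -3 to -3/2: ∫_{-3}^{-3/2} (-3) sin(2*pi*θ) dθ = (-3/(2*pi)) - (3/(2*pi)) = -3/pi.
Directly, an antiderivative of (-3) sin(2*pi*θ) is 3*cos(2*pi*θ)/(2*pi); evaluating from -3/2 to 3/2: ∫_{-3/2}^{3/2} (-3) sin(2*pi*θ) dθ = (-3/(2*pi)) - (-3/(2*pi)) = 0.
Directly, an antiderivative of (2) sin(2*pi*θ) is -cos(2*pi*θ)/pi; evaluating from 3/2 to 3: ∫_{3/2}^{3} (2) sin(2*pi*θ) dθ = (-1/pi) - (1/pi) = -2/pi.
Summing the pieces and multiplying by (1/3) gives b_6 = -5/(3*pi).

-5/(3*pi)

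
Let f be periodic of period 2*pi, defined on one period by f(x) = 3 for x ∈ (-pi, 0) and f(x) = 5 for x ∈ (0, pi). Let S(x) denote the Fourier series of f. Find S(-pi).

At x = -pi the one-sided limits are f(-pi^-) = 5 and f(-pi^+) = 3.
By Dirichlet's theorem the series converges to their average, [(5) + (3)]/2 = 4.

4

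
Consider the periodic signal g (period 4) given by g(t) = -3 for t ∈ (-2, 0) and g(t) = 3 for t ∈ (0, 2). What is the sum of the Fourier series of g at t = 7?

-3

t = 7 differs from t = -1 by 2 full period(s), and the series is 4-periodic.
g is continuous at t = -1 with value -3, so the series converges to -3 there.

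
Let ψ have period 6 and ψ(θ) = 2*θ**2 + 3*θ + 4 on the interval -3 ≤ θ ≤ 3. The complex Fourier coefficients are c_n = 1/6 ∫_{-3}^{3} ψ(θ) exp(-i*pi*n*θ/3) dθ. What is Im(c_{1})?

-9/pi

Since ψ is real-valued, Im(c_{1}) = -1/6 ∫_{-3}^{3} ψ(θ) sin(pi*θ/3) dθ = -b_{1}/2.
Integrating by parts twice (tabular method), an antiderivative of (2*θ**2 + 3*θ + 4) sin(pi*θ/3) is -6*θ**2*cos(pi*θ/3)/pi + 36*θ*sin(pi*θ/3)/pi**2 - 9*θ*cos(pi*θ/3)/pi + 27*sin(pi*θ/3)/pi**2 - 12*cos(pi*θ/3)/pi + 108*cos(pi*θ/3)/pi**3; evaluating from -3 to 3: ∫_{-3}^{3} (2*θ**2 + 3*θ + 4) sin(pi*θ/3) dθ = (-108/pi**3 + 93/pi) - (-108/pi**3 + 39/pi) = 54/pi.
Hence Im(c_{1}) = (-1/6)·(54/pi) = -9/pi.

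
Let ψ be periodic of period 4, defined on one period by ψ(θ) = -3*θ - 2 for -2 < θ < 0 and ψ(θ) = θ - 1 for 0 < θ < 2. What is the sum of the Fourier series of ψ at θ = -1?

ψ is continuous at θ = -1 with value 1, so the series converges to 1 there.

1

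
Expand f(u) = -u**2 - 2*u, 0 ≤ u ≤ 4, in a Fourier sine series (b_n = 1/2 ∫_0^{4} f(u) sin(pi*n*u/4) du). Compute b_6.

b_6 = 1/2 ∫_0^{4} (-u**2 - 2*u) sin(3*pi*u/2) du.
Integrating by parts twice (tabular method), an antiderivative of (-u**2 - 2*u) sin(3*pi*u/2) is 2*u**2*cos(3*pi*u/2)/(3*pi) - 8*u*sin(3*pi*u/2)/(9*pi**2) + 4*u*cos(3*pi*u/2)/(3*pi) - 8*sin(3*pi*u/2)/(9*pi**2) - 16*cos(3*pi*u/2)/(27*pi**3); evaluating from 0 to 4: ∫_{0}^{4} (-u**2 - 2*u) sin(3*pi*u/2) du = (-16/(27*pi**3) + 16/pi) - (-16/(27*pi**3)) = 16/pi.
Hence b_6 = (1/2)·(16/pi) = 8/pi.

8/pi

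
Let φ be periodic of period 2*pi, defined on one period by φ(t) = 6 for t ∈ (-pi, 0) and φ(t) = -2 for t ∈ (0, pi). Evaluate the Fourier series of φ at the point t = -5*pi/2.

t = -5*pi/2 differs from t = -pi/2 by -1 full period(s), and the series is 2*pi-periodic.
φ is continuous at t = -pi/2 with value 6, so the series converges to 6 there.

6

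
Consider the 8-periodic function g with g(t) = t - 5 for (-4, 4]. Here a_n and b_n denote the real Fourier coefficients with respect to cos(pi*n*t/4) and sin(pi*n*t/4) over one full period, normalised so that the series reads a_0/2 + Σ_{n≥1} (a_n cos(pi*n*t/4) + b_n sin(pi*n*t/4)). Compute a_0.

-10

a_0 = 1/4 ∫_{-4}^{4} g(t) dt = 1/4 · (-40) = -10.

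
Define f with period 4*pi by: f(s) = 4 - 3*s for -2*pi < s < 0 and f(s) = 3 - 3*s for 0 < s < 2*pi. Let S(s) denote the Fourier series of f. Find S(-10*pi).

s = -10*pi differs from s = -2*pi by -2 full period(s), and the series is 4*pi-periodic.
At s = -2*pi the one-sided limits are f(-2*pi^-) = 3 - 6*pi and f(-2*pi^+) = 4 + 6*pi.
By Dirichlet's theorem the series converges to their average, [(3 - 6*pi) + (4 + 6*pi)]/2 = 7/2.

7/2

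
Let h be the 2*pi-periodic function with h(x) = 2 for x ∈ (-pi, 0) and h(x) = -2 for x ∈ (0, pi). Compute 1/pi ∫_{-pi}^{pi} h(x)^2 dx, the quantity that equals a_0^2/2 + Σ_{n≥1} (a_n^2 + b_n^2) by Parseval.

1/pi ∫_{-pi}^{pi} h(x)^2 dx = 1/pi · (8*pi) = 8.

8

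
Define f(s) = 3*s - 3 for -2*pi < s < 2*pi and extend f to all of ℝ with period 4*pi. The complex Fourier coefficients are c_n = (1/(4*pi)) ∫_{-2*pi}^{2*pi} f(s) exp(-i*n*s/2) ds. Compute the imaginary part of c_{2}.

Since f is real-valued, Im(c_{2}) = -(1/(4*pi)) ∫_{-2*pi}^{2*pi} f(s) sin(s) ds = -b_{2}/2.
Integrating by parts (boundary term plus one more integral), an antiderivative of (3*s - 3) sin(s) is -3*s*cos(s) + 3*sin(s) + 3*cos(s); evaluating from -2*pi to 2*pi: ∫_{-2*pi}^{2*pi} (3*s - 3) sin(s) ds = (3 - 6*pi) - (3 + 6*pi) = -12*pi.
Hence Im(c_{2}) = (-1/(4*pi))·(-12*pi) = 3.

3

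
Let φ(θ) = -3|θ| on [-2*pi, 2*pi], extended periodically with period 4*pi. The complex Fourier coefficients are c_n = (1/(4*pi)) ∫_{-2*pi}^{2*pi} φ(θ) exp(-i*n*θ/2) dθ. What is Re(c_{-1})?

12/pi

Since φ is real-valued, Re(c_{-1}) = (1/(4*pi)) ∫_{-2*pi}^{2*pi} φ(θ) cos(-θ/2) dθ = a_{1}/2.
φ is even and cos(-θ/2) is even, so the integrand is even: ∫_{-2*pi}^{2*pi} φ(θ) cos(-θ/2) dθ = 2∫_0^{2*pi} φ(θ) cos(-θ/2) dθ.
Integrating by parts (boundary term plus one more integral), an antiderivative of (-3*θ) cos(-θ/2) is -6*θ*sin(θ/2) - 12*cos(θ/2); evaluating from 0 to 2*pi: ∫_{0}^{2*pi} (-3*θ) cos(-θ/2) dθ = (12) - (-12) = 24.
So ∫_{-2*pi}^{2*pi} φ(θ) cos(-θ/2) dθ = 48.
Hence Re(c_{-1}) = (1/(4*pi))·(48) = 12/pi.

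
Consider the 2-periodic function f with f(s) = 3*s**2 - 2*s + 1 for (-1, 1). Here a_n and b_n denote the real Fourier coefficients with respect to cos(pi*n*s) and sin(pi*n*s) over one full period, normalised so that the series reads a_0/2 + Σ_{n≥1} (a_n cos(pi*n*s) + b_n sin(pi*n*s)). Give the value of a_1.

-12/pi**2

a_1 = ∫_{-1}^{1} f(s) cos(pi*s) ds.
Integrating by parts twice (tabular method), an antiderivative of (3*s**2 - 2*s + 1) cos(pi*s) is 3*s**2*sin(pi*s)/pi - 2*s*sin(pi*s)/pi + 6*s*cos(pi*s)/pi**2 - 6*sin(pi*s)/pi**3 + sin(pi*s)/pi - 2*cos(pi*s)/pi**2; evaluating from -1 to 1: ∫_{-1}^{1} (3*s**2 - 2*s + 1) cos(pi*s) ds = (-4/pi**2) - (8/pi**2) = -12/pi**2.
Hence a_1 = -12/pi**2.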